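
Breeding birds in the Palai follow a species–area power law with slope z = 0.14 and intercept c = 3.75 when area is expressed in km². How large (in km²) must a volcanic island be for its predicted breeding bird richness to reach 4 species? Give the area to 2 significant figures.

4 = 3.75 × A^0.14  ⇒  A^0.14 = 4/3.75 = 1.067
ln A = ln(1.067) / 0.14 = 0.0645 / 0.14 = 0.4610
A = e^0.4610 ≈ 1.586 km²

1.6 km²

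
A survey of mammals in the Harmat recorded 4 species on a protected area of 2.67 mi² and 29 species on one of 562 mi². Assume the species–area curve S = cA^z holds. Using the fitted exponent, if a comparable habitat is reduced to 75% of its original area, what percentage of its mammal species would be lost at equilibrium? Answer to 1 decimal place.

10.1%

z = ln(29/4) / ln(562/2.67) = 1.9810 / 5.3494 = 0.3703
S_new/S_old = (A_new/A_old)^z = 0.75^0.3703 = exp(0.3703 × -0.2877) = 0.8989
Fraction lost = 1 − 0.8989 = 0.1011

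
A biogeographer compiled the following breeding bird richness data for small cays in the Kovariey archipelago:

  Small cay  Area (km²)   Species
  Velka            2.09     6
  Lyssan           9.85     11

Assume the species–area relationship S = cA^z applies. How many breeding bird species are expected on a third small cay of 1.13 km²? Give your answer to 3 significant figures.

z = ln(11/6) / ln(9.85/2.09) = 0.6061 / 1.5503 = 0.3910
c = 6 / 2.09^0.3910 = 6 / 1.334 = 4.498
S₃ = 4.498 × 1.13^0.3910 = 4.498 × 1.049 ≈ 4.718

4.72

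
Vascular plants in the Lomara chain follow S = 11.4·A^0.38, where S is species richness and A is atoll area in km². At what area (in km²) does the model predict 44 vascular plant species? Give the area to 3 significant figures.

44 = 11.4 × A^0.38  ⇒  A^0.38 = 44/11.4 = 3.86
ln A = ln(3.86) / 0.38 = 1.3506 / 0.38 = 3.5541
A = e^3.5541 ≈ 34.96 km²

35.0 km²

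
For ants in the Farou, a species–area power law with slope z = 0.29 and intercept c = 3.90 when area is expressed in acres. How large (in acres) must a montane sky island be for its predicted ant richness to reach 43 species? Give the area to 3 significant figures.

43 = 3.9 × A^0.29  ⇒  A^0.29 = 43/3.9 = 11.03
ln A = ln(11.03) / 0.29 = 2.4002 / 0.29 = 8.2766
A = e^8.2766 ≈ 3931 acres

3930 acres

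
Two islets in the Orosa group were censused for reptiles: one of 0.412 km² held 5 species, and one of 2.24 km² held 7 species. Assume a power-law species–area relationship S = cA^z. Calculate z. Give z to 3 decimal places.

Taking logs: ln S = ln c + z ln A, so z = (ln S₂ − ln S₁)/(ln A₂ − ln A₁).
z = ln(7/5) / ln(2.24/0.412) = ln(1.4) / ln(5.437) = 0.3365 / 1.6932 = 0.1987

0.199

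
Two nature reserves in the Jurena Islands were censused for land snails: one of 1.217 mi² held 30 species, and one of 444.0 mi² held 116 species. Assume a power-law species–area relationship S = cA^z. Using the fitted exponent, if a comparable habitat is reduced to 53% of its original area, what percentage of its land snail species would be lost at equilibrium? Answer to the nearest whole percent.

z = ln(116/30) / ln(444/1.217) = 1.3524 / 5.8994 = 0.2292
S_new/S_old = (A_new/A_old)^z = 0.53^0.2292 = exp(0.2292 × -0.6349) = 0.8646
Fraction lost = 1 − 0.8646 = 0.1354

14%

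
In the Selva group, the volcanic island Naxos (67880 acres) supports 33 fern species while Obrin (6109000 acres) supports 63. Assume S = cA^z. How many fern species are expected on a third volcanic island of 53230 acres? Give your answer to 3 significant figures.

31.9

z = ln(63/33) / ln(6109000/67880) = 0.6466 / 4.4998 = 0.1437
c = 33 / 67880^0.1437 = 33 / 4.947 = 6.671
S₃ = 6.671 × 53230^0.1437 = 6.671 × 4.777 ≈ 31.87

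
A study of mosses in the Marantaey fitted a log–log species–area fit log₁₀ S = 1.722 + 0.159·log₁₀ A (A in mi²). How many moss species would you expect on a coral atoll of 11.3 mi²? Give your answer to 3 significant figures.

S = 52.72 × 11.3^0.159
ln S = ln 52.72 + 0.159 × ln 11.3 = 3.9651 + 0.159 × 2.4248 = 4.3506
S = e^4.3506 ≈ 77.52

77.5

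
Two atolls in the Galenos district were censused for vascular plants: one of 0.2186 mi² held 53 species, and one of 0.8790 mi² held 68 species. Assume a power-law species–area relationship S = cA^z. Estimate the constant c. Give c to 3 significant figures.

69.6

z = ln(S₂/S₁) / ln(A₂/A₁) = ln(68/53) / ln(0.879/0.2186) = 0.2492 / 1.3915 = 0.1791
c = S₁ / A₁^z = 53 / 0.2186^0.1791 = 53 / 0.7616 = 69.59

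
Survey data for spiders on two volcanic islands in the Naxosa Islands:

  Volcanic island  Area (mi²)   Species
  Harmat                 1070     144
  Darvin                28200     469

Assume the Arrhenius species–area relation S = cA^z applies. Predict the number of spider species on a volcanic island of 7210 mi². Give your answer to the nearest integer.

287

z = ln(469/144) / ln(28200/1070) = 1.1808 / 3.2717 = 0.3609
c = 144 / 1070^0.3609 = 144 / 12.4 = 11.61
S₃ = 11.61 × 7210^0.3609 = 11.61 × 24.68 ≈ 286.7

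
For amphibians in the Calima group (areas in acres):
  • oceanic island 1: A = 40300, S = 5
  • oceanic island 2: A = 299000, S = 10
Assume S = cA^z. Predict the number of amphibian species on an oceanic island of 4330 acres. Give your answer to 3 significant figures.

z = ln(10/5) / ln(299000/40300) = 0.6931 / 2.0041 = 0.3459
c = 5 / 40300^0.3459 = 5 / 39.16 = 0.1277
S₃ = 0.1277 × 4330^0.3459 = 0.1277 × 18.1 ≈ 2.311

2.31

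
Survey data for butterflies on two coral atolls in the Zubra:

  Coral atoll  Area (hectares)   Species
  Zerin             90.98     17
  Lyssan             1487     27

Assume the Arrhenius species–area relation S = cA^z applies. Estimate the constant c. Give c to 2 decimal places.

8.06

z = ln(S₂/S₁) / ln(A₂/A₁) = ln(27/17) / ln(1487/90.98) = 0.4626 / 2.7939 = 0.1656
c = S₁ / A₁^z = 17 / 90.98^0.1656 = 17 / 2.11 = 8.055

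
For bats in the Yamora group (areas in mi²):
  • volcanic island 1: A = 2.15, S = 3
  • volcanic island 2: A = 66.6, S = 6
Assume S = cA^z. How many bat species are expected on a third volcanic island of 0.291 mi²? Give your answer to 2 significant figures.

2.0

z = ln(6/3) / ln(66.6/2.15) = 0.6931 / 3.4332 = 0.2019
c = 3 / 2.15^0.2019 = 3 / 1.167 = 2.57
S₃ = 2.57 × 0.291^0.2019 = 2.57 × 0.7794 ≈ 2.003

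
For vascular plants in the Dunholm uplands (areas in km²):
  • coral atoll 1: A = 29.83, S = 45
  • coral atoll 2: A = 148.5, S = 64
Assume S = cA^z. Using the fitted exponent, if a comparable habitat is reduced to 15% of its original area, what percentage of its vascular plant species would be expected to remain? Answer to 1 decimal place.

65.9%

z = ln(64/45) / ln(148.5/29.83) = 0.3522 / 1.6051 = 0.2194
S_new/S_old = (A_new/A_old)^z = 0.15^0.2194 = exp(0.2194 × -1.8971) = 0.6595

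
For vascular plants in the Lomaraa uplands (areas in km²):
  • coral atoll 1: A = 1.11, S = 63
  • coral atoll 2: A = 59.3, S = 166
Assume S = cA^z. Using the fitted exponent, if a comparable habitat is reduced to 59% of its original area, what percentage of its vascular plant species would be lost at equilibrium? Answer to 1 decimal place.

12.1%

z = ln(166/63) / ln(59.3/1.11) = 0.9689 / 3.9782 = 0.2435
S_new/S_old = (A_new/A_old)^z = 0.59^0.2435 = exp(0.2435 × -0.5276) = 0.8794
Fraction lost = 1 − 0.8794 = 0.1206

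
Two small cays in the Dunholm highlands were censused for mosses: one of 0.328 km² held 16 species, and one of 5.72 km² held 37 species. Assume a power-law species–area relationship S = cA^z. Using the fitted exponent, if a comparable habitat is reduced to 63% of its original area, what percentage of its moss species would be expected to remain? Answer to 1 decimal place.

z = ln(37/16) / ln(5.72/0.328) = 0.8383 / 2.8587 = 0.2933
S_new/S_old = (A_new/A_old)^z = 0.63^0.2933 = exp(0.2933 × -0.4620) = 0.8733

87.3%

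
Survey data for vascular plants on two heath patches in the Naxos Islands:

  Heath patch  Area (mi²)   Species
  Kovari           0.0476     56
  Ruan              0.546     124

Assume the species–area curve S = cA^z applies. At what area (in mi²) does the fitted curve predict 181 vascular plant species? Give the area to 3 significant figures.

z = ln(124/56) / ln(0.546/0.0476) = 0.7949 / 2.4398 = 0.3258
c = 56 / 0.0476^0.3258 = 56 / 0.3708 = 151
A = (181/151)^(1/0.3258) ⇒ ln A = ln(1.198)/0.3258 = 0.5557
A = e^0.5557 ≈ 1.743 mi²

1.74 mi²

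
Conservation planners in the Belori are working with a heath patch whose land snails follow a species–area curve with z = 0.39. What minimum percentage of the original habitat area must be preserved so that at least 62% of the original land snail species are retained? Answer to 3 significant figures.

Need (A_new/A_old)^0.39 = 0.62, so A_new/A_old = 0.62^(1/0.39) = 0.62^2.564
ln(A_new/A_old) = ln 0.62 / 0.39 = -0.4780 / 0.39 = -1.2257
A_new/A_old = e^-1.2257 ≈ 0.2935

29.4%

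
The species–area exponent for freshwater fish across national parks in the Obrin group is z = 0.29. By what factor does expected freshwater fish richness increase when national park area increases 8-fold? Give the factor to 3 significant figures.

1.83

S₂/S₁ = (A₂/A₁)^z = 8^0.29
ln(S₂/S₁) = 0.29 × ln 8 = 0.29 × 2.0794 = 0.6030
S₂/S₁ = e^0.6030 ≈ 1.828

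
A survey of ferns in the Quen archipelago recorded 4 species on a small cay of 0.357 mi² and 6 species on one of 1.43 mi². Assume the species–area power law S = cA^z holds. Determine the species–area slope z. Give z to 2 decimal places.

0.29

Taking logs: ln S = ln c + z ln A, so z = (ln S₂ − ln S₁)/(ln A₂ − ln A₁).
z = ln(6/4) / ln(1.43/0.357) = ln(1.5) / ln(4.006) = 0.4055 / 1.3877 = 0.2922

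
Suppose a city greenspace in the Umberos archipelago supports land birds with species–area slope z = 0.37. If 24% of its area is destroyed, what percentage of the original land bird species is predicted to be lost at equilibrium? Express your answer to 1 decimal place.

S_new/S_old = (A_new/A_old)^z = 0.76^0.37
= exp(0.37 × ln 0.76) = exp(0.37 × -0.2744) = exp(-0.1015) ≈ 0.9034
Fraction lost = 1 − 0.9034 = 0.09656

9.7%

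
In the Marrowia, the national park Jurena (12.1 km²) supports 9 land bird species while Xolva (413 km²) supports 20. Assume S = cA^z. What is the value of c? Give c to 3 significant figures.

5.12

z = ln(S₂/S₁) / ln(A₂/A₁) = ln(20/9) / ln(413/12.1) = 0.7985 / 3.5302 = 0.2262
c = S₁ / A₁^z = 9 / 12.1^0.2262 = 9 / 1.758 = 5.121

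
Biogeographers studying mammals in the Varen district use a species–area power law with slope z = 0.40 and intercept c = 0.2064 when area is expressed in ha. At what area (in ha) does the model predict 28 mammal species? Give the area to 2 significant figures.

28 = 0.2064 × A^0.4  ⇒  A^0.4 = 28/0.2064 = 135.7
ln A = ln(135.7) / 0.4 = 4.9101 / 0.4 = 12.2754
A = e^12.2754 ≈ 214349 ha

210000 ha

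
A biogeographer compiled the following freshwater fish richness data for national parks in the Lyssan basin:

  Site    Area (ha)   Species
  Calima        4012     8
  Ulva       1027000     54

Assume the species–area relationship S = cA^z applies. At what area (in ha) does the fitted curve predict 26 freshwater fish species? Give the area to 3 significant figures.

z = ln(54/8) / ln(1027000/4012) = 1.9095 / 5.5451 = 0.3444
c = 8 / 4012^0.3444 = 8 / 17.41 = 0.4594
A = (26/0.4594)^(1/0.3444) ⇒ ln A = ln(56.59)/0.3444 = 11.7197
A = e^11.7197 ≈ 122975 ha

123000 ha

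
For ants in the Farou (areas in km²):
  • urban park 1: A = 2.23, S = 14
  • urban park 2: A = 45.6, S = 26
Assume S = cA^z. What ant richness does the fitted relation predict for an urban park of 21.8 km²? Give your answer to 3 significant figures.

22.3

z = ln(26/14) / ln(45.6/2.23) = 0.6190 / 3.0179 = 0.2051
c = 14 / 2.23^0.2051 = 14 / 1.179 = 11.88
S₃ = 11.88 × 21.8^0.2051 = 11.88 × 1.882 ≈ 22.35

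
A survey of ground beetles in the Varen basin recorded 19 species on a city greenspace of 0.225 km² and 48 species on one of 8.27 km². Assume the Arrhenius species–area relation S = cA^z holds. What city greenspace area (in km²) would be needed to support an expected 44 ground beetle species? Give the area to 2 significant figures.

5.9 km²

z = ln(48/19) / ln(8.27/0.225) = 0.9268 / 3.6043 = 0.2571
c = 19 / 0.225^0.2571 = 19 / 0.6814 = 27.88
A = (44/27.88)^(1/0.2571) ⇒ ln A = ln(1.578)/0.2571 = 1.7742
A = e^1.7742 ≈ 5.896 km²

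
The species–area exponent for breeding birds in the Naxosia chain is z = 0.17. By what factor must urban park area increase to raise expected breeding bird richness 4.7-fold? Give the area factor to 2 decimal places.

8984.97

(A₂/A₁)^0.17 = 4.7, so A₂/A₁ = 4.7^(1/0.17) = 4.7^5.882
ln(A₂/A₁) = ln 4.7 / 0.17 = 1.5476 / 0.17 = 9.1033
A₂/A₁ = e^9.1033 ≈ 8985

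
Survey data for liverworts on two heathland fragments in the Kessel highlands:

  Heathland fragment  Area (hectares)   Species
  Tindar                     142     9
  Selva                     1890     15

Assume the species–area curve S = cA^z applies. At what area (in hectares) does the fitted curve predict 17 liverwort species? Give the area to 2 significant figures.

z = ln(15/9) / ln(1890/142) = 0.5108 / 2.5885 = 0.1973
c = 9 / 142^0.1973 = 9 / 2.659 = 3.385
A = (17/3.385)^(1/0.1973) ⇒ ln A = ln(5.023)/0.1973 = 8.1786
A = e^8.1786 ≈ 3564 hectares

3600 hectares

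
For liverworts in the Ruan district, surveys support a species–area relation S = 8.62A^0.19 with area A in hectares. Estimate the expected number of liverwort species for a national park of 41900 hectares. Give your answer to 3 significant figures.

S = 8.62 × 41900^0.19
ln S = ln 8.62 + 0.19 × ln 41900 = 2.1541 + 0.19 × 10.6430 = 4.1763
S = e^4.1763 ≈ 65.12

65.1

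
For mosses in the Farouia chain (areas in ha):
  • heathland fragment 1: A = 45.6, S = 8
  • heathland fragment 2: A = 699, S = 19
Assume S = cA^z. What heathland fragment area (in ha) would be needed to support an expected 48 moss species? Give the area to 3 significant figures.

z = ln(19/8) / ln(699/45.6) = 0.8650 / 2.7297 = 0.3169
c = 8 / 45.6^0.3169 = 8 / 3.355 = 2.385
A = (48/2.385)^(1/0.3169) ⇒ ln A = ln(20.13)/0.3169 = 9.4743
A = e^9.4743 ≈ 13021 ha

13000 ha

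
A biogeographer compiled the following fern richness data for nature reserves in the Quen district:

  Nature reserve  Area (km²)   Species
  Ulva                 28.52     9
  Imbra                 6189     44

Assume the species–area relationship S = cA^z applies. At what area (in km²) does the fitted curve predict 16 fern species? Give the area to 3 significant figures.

z = ln(44/9) / ln(6189/28.52) = 1.5870 / 5.3799 = 0.2950
c = 9 / 28.52^0.2950 = 9 / 2.687 = 3.35
A = (16/3.35)^(1/0.2950) ⇒ ln A = ln(4.777)/0.2950 = 5.3011
A = e^5.3011 ≈ 200.6 km²

201 km²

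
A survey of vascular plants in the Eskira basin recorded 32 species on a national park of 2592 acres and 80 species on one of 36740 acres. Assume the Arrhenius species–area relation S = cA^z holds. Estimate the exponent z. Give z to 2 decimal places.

Taking logs: ln S = ln c + z ln A, so z = (ln S₂ − ln S₁)/(ln A₂ − ln A₁).
z = ln(80/32) / ln(36740/2592) = ln(2.5) / ln(14.17) = 0.9163 / 2.6514 = 0.3456

0.35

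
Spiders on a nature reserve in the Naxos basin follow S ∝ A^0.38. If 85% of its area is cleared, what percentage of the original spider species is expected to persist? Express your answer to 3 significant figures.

48.6%

S_new/S_old = (A_new/A_old)^z = 0.15^0.38
= exp(0.38 × ln 0.15) = exp(0.38 × -1.8971) = exp(-0.7209) ≈ 0.4863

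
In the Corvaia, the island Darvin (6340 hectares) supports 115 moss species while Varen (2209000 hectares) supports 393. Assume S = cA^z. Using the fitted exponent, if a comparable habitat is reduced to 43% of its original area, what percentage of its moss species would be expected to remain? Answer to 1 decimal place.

83.8%

z = ln(393/115) / ln(2209000/6340) = 1.2289 / 5.8534 = 0.2099
S_new/S_old = (A_new/A_old)^z = 0.43^0.2099 = exp(0.2099 × -0.8440) = 0.8376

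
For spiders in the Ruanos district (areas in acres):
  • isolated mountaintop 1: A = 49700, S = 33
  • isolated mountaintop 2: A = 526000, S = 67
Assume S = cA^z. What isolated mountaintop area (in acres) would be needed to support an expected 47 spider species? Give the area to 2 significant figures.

160000 acres

z = ln(67/33) / ln(526000/49700) = 0.7082 / 2.3593 = 0.3002
c = 33 / 49700^0.3002 = 33 / 25.69 = 1.285
A = (47/1.285)^(1/0.3002) ⇒ ln A = ln(36.58)/0.3002 = 11.9919
A = e^11.9919 ≈ 161442 acres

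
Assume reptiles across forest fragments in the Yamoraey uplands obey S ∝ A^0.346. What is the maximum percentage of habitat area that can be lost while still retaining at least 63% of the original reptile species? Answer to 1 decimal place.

Need (A_new/A_old)^0.346 = 0.63, so A_new/A_old = 0.63^(1/0.346) = 0.63^2.89
ln(A_new/A_old) = ln 0.63 / 0.346 = -0.4620 / 0.346 = -1.3354
A_new/A_old = e^-1.3354 ≈ 0.2631
Fraction that can be lost = 1 − 0.2631 = 0.7369

73.7%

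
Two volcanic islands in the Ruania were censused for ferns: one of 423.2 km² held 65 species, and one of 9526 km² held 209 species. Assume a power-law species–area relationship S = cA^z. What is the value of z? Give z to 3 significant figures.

Taking logs: ln S = ln c + z ln A, so z = (ln S₂ − ln S₁)/(ln A₂ − ln A₁).
z = ln(209/65) / ln(9526/423.2) = ln(3.215) / ln(22.51) = 1.1679 / 3.1139 = 0.3751

0.375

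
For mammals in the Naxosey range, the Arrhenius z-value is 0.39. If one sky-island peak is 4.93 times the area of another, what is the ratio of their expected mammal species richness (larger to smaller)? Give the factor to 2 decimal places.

1.86

S₂/S₁ = (A₂/A₁)^z = 4.93^0.39
ln(S₂/S₁) = 0.39 × ln 4.93 = 0.39 × 1.5953 = 0.6222
S₂/S₁ = e^0.6222 ≈ 1.863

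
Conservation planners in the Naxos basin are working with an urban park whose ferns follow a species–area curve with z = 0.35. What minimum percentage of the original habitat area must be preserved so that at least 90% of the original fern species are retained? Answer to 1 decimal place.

74.0%

Need (A_new/A_old)^0.35 = 0.9, so A_new/A_old = 0.9^(1/0.35) = 0.9^2.857
ln(A_new/A_old) = ln 0.9 / 0.35 = -0.1054 / 0.35 = -0.3010
A_new/A_old = e^-0.3010 ≈ 0.7401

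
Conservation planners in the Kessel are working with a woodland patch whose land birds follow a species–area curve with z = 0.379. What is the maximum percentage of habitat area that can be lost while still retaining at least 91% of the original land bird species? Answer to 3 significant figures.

22.0%

Need (A_new/A_old)^0.379 = 0.91, so A_new/A_old = 0.91^(1/0.379) = 0.91^2.639
ln(A_new/A_old) = ln 0.91 / 0.379 = -0.0943 / 0.379 = -0.2488
A_new/A_old = e^-0.2488 ≈ 0.7797
Fraction that can be lost = 1 − 0.7797 = 0.2203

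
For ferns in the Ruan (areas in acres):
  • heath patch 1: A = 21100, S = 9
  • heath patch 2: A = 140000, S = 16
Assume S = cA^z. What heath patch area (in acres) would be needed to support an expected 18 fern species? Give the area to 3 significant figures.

z = ln(16/9) / ln(140000/21100) = 0.5754 / 1.8924 = 0.3040
c = 9 / 21100^0.3040 = 9 / 20.64 = 0.436
A = (18/0.436)^(1/0.3040) ⇒ ln A = ln(41.29)/0.3040 = 12.2368
A = e^12.2368 ≈ 206238 acres

206000 acres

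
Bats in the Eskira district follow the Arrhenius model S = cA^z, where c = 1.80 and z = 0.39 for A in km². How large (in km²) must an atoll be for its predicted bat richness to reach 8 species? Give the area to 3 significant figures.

45.8 km²

8 = 1.8 × A^0.39  ⇒  A^0.39 = 8/1.8 = 4.444
ln A = ln(4.444) / 0.39 = 1.4917 / 0.39 = 3.8248
A = e^3.8248 ≈ 45.82 km²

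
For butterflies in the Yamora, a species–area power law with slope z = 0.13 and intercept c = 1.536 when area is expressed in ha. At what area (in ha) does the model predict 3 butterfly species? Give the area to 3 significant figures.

3 = 1.536 × A^0.13  ⇒  A^0.13 = 3/1.536 = 1.953
ln A = ln(1.953) / 0.13 = 0.6694 / 0.13 = 5.1495
A = e^5.1495 ≈ 172.3 ha

172 ha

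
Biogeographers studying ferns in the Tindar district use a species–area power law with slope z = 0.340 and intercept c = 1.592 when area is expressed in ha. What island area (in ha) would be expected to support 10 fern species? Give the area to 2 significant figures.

220 ha

10 = 1.592 × A^0.34  ⇒  A^0.34 = 10/1.592 = 6.281
ln A = ln(6.281) / 0.34 = 1.8376 / 0.34 = 5.4047
A = e^5.4047 ≈ 222.4 ha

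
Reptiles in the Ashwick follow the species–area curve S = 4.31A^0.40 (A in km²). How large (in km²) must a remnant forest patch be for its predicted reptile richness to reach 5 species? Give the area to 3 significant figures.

1.45 km²

5 = 4.31 × A^0.4  ⇒  A^0.4 = 5/4.31 = 1.16
ln A = ln(1.16) / 0.4 = 0.1485 / 0.4 = 0.3713
A = e^0.3713 ≈ 1.45 km²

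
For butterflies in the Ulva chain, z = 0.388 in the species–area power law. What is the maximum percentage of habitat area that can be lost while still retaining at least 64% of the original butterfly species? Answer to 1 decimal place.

68.3%

Need (A_new/A_old)^0.388 = 0.64, so A_new/A_old = 0.64^(1/0.388) = 0.64^2.577
ln(A_new/A_old) = ln 0.64 / 0.388 = -0.4463 / 0.388 = -1.1502
A_new/A_old = e^-1.1502 ≈ 0.3166
Fraction that can be lost = 1 − 0.3166 = 0.6834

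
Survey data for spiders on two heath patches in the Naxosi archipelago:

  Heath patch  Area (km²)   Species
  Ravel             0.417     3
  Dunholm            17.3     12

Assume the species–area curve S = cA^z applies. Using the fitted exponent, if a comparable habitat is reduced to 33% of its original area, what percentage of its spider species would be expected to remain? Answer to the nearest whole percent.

66%

z = ln(12/3) / ln(17.3/0.417) = 1.3863 / 3.7254 = 0.3721
S_new/S_old = (A_new/A_old)^z = 0.33^0.3721 = exp(0.3721 × -1.1087) = 0.662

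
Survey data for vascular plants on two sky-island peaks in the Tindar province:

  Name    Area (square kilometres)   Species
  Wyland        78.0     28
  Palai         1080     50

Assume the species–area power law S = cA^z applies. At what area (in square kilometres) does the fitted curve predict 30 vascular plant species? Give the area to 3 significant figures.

107 square kilometres

z = ln(50/28) / ln(1080/78) = 0.5798 / 2.6280 = 0.2206
c = 28 / 78^0.2206 = 28 / 2.615 = 10.71
A = (30/10.71)^(1/0.2206) ⇒ ln A = ln(2.802)/0.2206 = 4.6694
A = e^4.6694 ≈ 106.6 square kilometres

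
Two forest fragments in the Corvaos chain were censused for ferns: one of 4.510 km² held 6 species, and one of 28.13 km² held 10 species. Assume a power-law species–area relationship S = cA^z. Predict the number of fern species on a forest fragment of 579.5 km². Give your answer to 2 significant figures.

z = ln(10/6) / ln(28.13/4.51) = 0.5108 / 1.8305 = 0.2791
c = 6 / 4.51^0.2791 = 6 / 1.522 = 3.941
S₃ = 3.941 × 579.5^0.2791 = 3.941 × 5.903 ≈ 23.26

23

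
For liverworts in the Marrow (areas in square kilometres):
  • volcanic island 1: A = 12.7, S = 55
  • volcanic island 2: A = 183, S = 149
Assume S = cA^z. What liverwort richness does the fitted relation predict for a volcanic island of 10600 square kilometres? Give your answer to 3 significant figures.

679

z = ln(149/55) / ln(183/12.7) = 0.9966 / 2.6679 = 0.3736
c = 55 / 12.7^0.3736 = 55 / 2.584 = 21.28
S₃ = 21.28 × 10600^0.3736 = 21.28 × 31.89 ≈ 678.8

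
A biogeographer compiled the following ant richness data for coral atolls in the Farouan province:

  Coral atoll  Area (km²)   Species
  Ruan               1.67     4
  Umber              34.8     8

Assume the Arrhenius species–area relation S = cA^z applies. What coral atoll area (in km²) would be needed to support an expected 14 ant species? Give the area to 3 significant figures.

404 km²

z = ln(8/4) / ln(34.8/1.67) = 0.6931 / 3.0368 = 0.2282
c = 4 / 1.67^0.2282 = 4 / 1.124 = 3.558
A = (14/3.558)^(1/0.2282) ⇒ ln A = ln(3.935)/0.2282 = 6.0014
A = e^6.0014 ≈ 404 km²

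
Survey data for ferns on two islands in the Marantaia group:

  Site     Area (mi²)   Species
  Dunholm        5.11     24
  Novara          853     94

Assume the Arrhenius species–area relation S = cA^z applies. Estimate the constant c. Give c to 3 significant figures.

z = ln(S₂/S₁) / ln(A₂/A₁) = ln(94/24) / ln(853/5.11) = 1.3652 / 5.1176 = 0.2668
c = S₁ / A₁^z = 24 / 5.11^0.2668 = 24 / 1.545 = 15.53

15.5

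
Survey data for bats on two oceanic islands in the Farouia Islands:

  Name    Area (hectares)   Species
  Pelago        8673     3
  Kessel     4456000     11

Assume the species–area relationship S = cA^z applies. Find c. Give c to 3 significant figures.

0.454

z = ln(S₂/S₁) / ln(A₂/A₁) = ln(11/3) / ln(4456000/8673) = 1.2993 / 6.2418 = 0.2082
c = S₁ / A₁^z = 3 / 8673^0.2082 = 3 / 6.603 = 0.4543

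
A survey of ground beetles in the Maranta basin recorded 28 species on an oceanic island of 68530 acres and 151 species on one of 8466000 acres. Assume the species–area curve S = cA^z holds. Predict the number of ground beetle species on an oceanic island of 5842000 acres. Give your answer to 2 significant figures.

z = ln(151/28) / ln(8466000/68530) = 1.6851 / 4.8165 = 0.3499
c = 28 / 68530^0.3499 = 28 / 49.19 = 0.5693
S₃ = 0.5693 × 5842000^0.3499 = 0.5693 × 233 ≈ 132.6

130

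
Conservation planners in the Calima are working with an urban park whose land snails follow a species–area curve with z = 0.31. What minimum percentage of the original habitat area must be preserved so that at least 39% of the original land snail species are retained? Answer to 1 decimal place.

Need (A_new/A_old)^0.31 = 0.39, so A_new/A_old = 0.39^(1/0.31) = 0.39^3.226
ln(A_new/A_old) = ln 0.39 / 0.31 = -0.9416 / 0.31 = -3.0374
A_new/A_old = e^-3.0374 ≈ 0.04796

4.8%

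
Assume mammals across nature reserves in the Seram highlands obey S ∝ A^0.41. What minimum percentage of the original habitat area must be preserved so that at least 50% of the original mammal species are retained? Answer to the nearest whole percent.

18%

Need (A_new/A_old)^0.41 = 0.5, so A_new/A_old = 0.5^(1/0.41) = 0.5^2.439
ln(A_new/A_old) = ln 0.5 / 0.41 = -0.6931 / 0.41 = -1.6906
A_new/A_old = e^-1.6906 ≈ 0.1844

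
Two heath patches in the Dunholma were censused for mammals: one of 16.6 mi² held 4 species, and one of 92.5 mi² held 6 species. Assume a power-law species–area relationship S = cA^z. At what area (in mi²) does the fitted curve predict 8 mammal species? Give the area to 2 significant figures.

z = ln(6/4) / ln(92.5/16.6) = 0.4055 / 1.7178 = 0.2360
c = 4 / 16.6^0.2360 = 4 / 1.941 = 2.061
A = (8/2.061)^(1/0.2360) ⇒ ln A = ln(3.882)/0.2360 = 5.7460
A = e^5.7460 ≈ 312.9 mi²

310 mi²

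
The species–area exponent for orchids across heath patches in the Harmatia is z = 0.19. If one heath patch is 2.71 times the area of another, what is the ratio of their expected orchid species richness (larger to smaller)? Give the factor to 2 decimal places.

1.21

S₂/S₁ = (A₂/A₁)^z = 2.71^0.19
ln(S₂/S₁) = 0.19 × ln 2.71 = 0.19 × 0.9969 = 0.1894
S₂/S₁ = e^0.1894 ≈ 1.209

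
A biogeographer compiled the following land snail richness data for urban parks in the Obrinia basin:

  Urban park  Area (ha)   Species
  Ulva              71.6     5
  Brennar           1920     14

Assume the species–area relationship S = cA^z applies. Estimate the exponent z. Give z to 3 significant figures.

0.313

Taking logs: ln S = ln c + z ln A, so z = (ln S₂ − ln S₁)/(ln A₂ − ln A₁).
z = ln(14/5) / ln(1920/71.6) = ln(2.8) / ln(26.82) = 1.0296 / 3.2890 = 0.3131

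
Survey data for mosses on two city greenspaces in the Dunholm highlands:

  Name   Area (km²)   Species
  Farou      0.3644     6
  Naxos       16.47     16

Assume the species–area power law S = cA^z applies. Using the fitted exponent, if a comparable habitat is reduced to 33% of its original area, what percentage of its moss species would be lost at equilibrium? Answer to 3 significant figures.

z = ln(16/6) / ln(16.47/0.3644) = 0.9808 / 3.8110 = 0.2574
S_new/S_old = (A_new/A_old)^z = 0.33^0.2574 = exp(0.2574 × -1.1087) = 0.7518
Fraction lost = 1 − 0.7518 = 0.2482

24.8%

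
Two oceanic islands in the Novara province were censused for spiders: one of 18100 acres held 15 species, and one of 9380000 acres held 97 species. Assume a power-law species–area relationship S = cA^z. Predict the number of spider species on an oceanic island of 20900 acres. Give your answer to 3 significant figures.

z = ln(97/15) / ln(9380000/18100) = 1.8667 / 6.2504 = 0.2986
c = 15 / 18100^0.2986 = 15 / 18.69 = 0.8027
S₃ = 0.8027 × 20900^0.2986 = 0.8027 × 19.51 ≈ 15.66

15.7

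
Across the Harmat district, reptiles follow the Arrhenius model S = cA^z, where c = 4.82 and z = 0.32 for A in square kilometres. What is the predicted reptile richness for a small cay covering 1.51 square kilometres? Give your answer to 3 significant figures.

5.50

S = 4.82 × 1.51^0.32
ln S = ln 4.82 + 0.32 × ln 1.51 = 1.5728 + 0.32 × 0.4121 = 1.7046
S = e^1.7046 ≈ 5.499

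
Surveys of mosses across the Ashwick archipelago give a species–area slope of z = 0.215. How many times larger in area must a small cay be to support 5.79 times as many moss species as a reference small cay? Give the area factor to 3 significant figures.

(A₂/A₁)^0.215 = 5.79, so A₂/A₁ = 5.79^(1/0.215) = 5.79^4.651
ln(A₂/A₁) = ln 5.79 / 0.215 = 1.7561 / 0.215 = 8.1681
A₂/A₁ = e^8.1681 ≈ 3526

3530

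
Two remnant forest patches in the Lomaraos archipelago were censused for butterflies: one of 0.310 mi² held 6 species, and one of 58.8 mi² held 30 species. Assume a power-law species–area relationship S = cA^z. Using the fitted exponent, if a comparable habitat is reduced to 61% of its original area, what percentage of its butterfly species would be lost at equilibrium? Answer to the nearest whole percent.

z = ln(30/6) / ln(58.8/0.31) = 1.6094 / 5.2453 = 0.3068
S_new/S_old = (A_new/A_old)^z = 0.61^0.3068 = exp(0.3068 × -0.4943) = 0.8593
Fraction lost = 1 − 0.8593 = 0.1407

14%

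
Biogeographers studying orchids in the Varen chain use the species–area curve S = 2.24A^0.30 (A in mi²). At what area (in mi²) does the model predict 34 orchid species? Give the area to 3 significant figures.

8660 mi²

34 = 2.24 × A^0.3  ⇒  A^0.3 = 34/2.24 = 15.18
ln A = ln(15.18) / 0.3 = 2.7199 / 0.3 = 9.0663
A = e^9.0663 ≈ 8658 mi²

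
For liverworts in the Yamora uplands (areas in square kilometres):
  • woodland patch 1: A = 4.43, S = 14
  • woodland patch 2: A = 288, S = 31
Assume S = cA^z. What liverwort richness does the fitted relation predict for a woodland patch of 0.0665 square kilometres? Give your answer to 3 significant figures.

z = ln(31/14) / ln(288/4.43) = 0.7949 / 4.1746 = 0.1904
c = 14 / 4.43^0.1904 = 14 / 1.328 = 10.54
S₃ = 10.54 × 0.0665^0.1904 = 10.54 × 0.5968 ≈ 6.293

6.29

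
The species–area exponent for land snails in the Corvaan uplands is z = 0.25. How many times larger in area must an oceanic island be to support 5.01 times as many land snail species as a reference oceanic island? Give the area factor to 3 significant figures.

630

(A₂/A₁)^0.25 = 5.01, so A₂/A₁ = 5.01^(1/0.25) = 5.01^4
ln(A₂/A₁) = ln 5.01 / 0.25 = 1.6114 / 0.25 = 6.4457
A₂/A₁ = e^6.4457 ≈ 630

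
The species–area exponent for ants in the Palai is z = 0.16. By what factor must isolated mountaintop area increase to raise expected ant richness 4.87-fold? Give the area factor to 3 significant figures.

(A₂/A₁)^0.16 = 4.87, so A₂/A₁ = 4.87^(1/0.16) = 4.87^6.25
ln(A₂/A₁) = ln 4.87 / 0.16 = 1.5831 / 0.16 = 9.8943
A₂/A₁ = e^9.8943 ≈ 19818

19800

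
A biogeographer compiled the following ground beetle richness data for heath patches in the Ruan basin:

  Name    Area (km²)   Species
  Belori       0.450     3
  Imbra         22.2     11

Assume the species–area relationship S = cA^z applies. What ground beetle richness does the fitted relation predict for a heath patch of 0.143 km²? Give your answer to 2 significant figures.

z = ln(11/3) / ln(22.2/0.45) = 1.2993 / 3.8986 = 0.3333
c = 3 / 0.45^0.3333 = 3 / 0.7663 = 3.915
S₃ = 3.915 × 0.143^0.3333 = 3.915 × 0.523 ≈ 2.047

2.0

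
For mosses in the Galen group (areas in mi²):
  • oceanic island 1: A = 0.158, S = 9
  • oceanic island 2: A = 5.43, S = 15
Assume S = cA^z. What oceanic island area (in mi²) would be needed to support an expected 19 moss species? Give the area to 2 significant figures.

28 mi²

z = ln(15/9) / ln(5.43/0.158) = 0.5108 / 3.5371 = 0.1444
c = 9 / 0.158^0.1444 = 9 / 0.7661 = 11.75
A = (19/11.75)^(1/0.1444) ⇒ ln A = ln(1.617)/0.1444 = 3.3288
A = e^3.3288 ≈ 27.9 mi²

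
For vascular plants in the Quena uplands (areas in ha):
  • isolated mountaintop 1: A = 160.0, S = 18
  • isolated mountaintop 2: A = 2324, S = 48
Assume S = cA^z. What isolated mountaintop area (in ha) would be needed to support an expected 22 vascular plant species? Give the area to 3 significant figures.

z = ln(48/18) / ln(2324/160) = 0.9808 / 2.6759 = 0.3665
c = 18 / 160^0.3665 = 18 / 6.426 = 2.801
A = (22/2.801)^(1/0.3665) ⇒ ln A = ln(7.853)/0.3665 = 5.6226
A = e^5.6226 ≈ 276.6 ha

277 ha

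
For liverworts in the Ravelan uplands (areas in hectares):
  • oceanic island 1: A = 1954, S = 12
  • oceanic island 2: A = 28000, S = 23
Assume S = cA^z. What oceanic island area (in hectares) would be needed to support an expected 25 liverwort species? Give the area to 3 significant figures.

39400 hectares

z = ln(23/12) / ln(28000/1954) = 0.6506 / 2.6623 = 0.2444
c = 12 / 1954^0.2444 = 12 / 6.371 = 1.884
A = (25/1.884)^(1/0.2444) ⇒ ln A = ln(13.27)/0.2444 = 10.5812
A = e^10.5812 ≈ 39386 hectares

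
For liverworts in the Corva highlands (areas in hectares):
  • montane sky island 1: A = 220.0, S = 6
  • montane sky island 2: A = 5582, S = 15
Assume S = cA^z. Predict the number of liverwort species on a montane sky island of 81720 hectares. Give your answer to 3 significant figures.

32.1

z = ln(15/6) / ln(5582/220) = 0.9163 / 3.2337 = 0.2834
c = 6 / 220^0.2834 = 6 / 4.61 = 1.301
S₃ = 1.301 × 81720^0.2834 = 1.301 × 24.66 ≈ 32.09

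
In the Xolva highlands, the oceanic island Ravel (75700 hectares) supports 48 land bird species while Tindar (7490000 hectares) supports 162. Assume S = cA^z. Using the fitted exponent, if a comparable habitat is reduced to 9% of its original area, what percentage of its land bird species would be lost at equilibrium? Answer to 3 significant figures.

z = ln(162/48) / ln(7490000/75700) = 1.2164 / 4.5945 = 0.2647
S_new/S_old = (A_new/A_old)^z = 0.09^0.2647 = exp(0.2647 × -2.4079) = 0.5286
Fraction lost = 1 − 0.5286 = 0.4714

47.1%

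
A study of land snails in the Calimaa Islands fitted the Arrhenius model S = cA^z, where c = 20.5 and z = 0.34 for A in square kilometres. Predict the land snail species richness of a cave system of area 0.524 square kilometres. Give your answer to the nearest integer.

S = 20.5 × 0.524^0.34
ln S = ln 20.5 + 0.34 × ln 0.524 = 3.0204 + 0.34 × -0.6463 = 2.8007
S = e^2.8007 ≈ 16.46

16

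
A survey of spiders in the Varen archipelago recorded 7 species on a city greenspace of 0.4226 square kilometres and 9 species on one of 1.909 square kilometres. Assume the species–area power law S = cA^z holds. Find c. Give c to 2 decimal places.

z = ln(S₂/S₁) / ln(A₂/A₁) = ln(9/7) / ln(1.909/0.4226) = 0.2513 / 1.5079 = 0.1667
c = S₁ / A₁^z = 7 / 0.4226^0.1667 = 7 / 0.8663 = 8.081

8.08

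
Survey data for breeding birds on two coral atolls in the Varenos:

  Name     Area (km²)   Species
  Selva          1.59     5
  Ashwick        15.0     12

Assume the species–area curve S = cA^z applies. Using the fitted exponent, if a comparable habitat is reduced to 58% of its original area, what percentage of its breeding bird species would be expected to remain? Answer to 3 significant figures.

z = ln(12/5) / ln(15/1.59) = 0.8755 / 2.2443 = 0.3901
S_new/S_old = (A_new/A_old)^z = 0.58^0.3901 = exp(0.3901 × -0.5447) = 0.8086

80.9%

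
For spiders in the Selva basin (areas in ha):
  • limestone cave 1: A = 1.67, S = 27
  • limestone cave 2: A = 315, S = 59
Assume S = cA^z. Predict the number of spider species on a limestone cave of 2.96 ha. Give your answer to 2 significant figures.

z = ln(59/27) / ln(315/1.67) = 0.7817 / 5.2397 = 0.1492
c = 27 / 1.67^0.1492 = 27 / 1.08 = 25.01
S₃ = 25.01 × 2.96^0.1492 = 25.01 × 1.176 ≈ 29.41

29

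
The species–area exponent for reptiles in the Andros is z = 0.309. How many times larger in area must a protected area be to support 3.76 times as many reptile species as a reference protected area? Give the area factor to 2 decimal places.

(A₂/A₁)^0.309 = 3.76, so A₂/A₁ = 3.76^(1/0.309) = 3.76^3.236
ln(A₂/A₁) = ln 3.76 / 0.309 = 1.3244 / 0.309 = 4.2861
A₂/A₁ = e^4.2861 ≈ 72.69

72.69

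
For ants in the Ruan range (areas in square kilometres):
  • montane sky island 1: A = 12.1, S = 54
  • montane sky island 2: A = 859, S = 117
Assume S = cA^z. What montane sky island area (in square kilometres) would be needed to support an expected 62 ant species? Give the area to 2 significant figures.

26 square kilometres

z = ln(117/54) / ln(859/12.1) = 0.7732 / 4.2626 = 0.1814
c = 54 / 12.1^0.1814 = 54 / 1.572 = 34.35
A = (62/34.35)^(1/0.1814) ⇒ ln A = ln(1.805)/0.1814 = 3.2548
A = e^3.2548 ≈ 25.92 square kilometres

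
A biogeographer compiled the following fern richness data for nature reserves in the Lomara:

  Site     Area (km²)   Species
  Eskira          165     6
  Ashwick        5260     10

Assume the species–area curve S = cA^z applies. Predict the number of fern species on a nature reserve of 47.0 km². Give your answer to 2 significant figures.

z = ln(10/6) / ln(5260/165) = 0.5108 / 3.4619 = 0.1476
c = 6 / 165^0.1476 = 6 / 2.124 = 2.825
S₃ = 2.825 × 47^0.1476 = 2.825 × 1.765 ≈ 4.985

5.0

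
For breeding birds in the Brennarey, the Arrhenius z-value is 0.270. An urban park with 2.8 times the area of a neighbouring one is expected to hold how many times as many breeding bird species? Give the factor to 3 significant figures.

S₂/S₁ = (A₂/A₁)^z = 2.8^0.27
ln(S₂/S₁) = 0.27 × ln 2.8 = 0.27 × 1.0296 = 0.2780
S₂/S₁ = e^0.2780 ≈ 1.32

1.32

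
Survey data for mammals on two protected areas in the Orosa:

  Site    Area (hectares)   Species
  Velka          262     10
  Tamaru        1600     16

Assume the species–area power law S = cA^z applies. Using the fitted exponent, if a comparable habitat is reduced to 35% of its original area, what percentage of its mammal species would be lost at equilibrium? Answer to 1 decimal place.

23.9%

z = ln(16/10) / ln(1600/262) = 0.4700 / 1.8094 = 0.2598
S_new/S_old = (A_new/A_old)^z = 0.35^0.2598 = exp(0.2598 × -1.0498) = 0.7613
Fraction lost = 1 − 0.7613 = 0.2387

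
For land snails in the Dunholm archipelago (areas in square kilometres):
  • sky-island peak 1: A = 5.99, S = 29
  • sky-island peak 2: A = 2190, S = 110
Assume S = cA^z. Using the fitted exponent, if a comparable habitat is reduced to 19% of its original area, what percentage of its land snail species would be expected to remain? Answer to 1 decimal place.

z = ln(110/29) / ln(2190/5.99) = 1.3332 / 5.9016 = 0.2259
S_new/S_old = (A_new/A_old)^z = 0.19^0.2259 = exp(0.2259 × -1.6607) = 0.6872

68.7%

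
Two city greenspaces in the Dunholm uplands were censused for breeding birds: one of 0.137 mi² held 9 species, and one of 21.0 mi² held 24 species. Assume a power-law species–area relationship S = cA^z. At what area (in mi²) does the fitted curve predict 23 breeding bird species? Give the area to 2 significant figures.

17 mi²

z = ln(24/9) / ln(21/0.137) = 0.9808 / 5.0323 = 0.1949
c = 9 / 0.137^0.1949 = 9 / 0.6788 = 13.26
A = (23/13.26)^(1/0.1949) ⇒ ln A = ln(1.735)/0.1949 = 2.8262
A = e^2.8262 ≈ 16.88 mi²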